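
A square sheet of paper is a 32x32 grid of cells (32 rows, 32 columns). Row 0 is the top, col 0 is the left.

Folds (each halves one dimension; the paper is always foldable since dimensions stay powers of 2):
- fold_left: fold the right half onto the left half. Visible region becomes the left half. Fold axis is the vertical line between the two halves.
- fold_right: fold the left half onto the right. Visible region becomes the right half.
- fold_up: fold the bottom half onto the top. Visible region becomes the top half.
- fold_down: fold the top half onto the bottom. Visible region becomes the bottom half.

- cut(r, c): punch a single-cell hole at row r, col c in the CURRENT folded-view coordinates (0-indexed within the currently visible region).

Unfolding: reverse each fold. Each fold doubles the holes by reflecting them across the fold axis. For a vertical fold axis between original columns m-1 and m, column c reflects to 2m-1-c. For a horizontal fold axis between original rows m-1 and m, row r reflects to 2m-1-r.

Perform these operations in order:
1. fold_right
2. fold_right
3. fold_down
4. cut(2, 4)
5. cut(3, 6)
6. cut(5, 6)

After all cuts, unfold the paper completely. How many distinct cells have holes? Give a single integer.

Answer: 24

Derivation:
Op 1 fold_right: fold axis v@16; visible region now rows[0,32) x cols[16,32) = 32x16
Op 2 fold_right: fold axis v@24; visible region now rows[0,32) x cols[24,32) = 32x8
Op 3 fold_down: fold axis h@16; visible region now rows[16,32) x cols[24,32) = 16x8
Op 4 cut(2, 4): punch at orig (18,28); cuts so far [(18, 28)]; region rows[16,32) x cols[24,32) = 16x8
Op 5 cut(3, 6): punch at orig (19,30); cuts so far [(18, 28), (19, 30)]; region rows[16,32) x cols[24,32) = 16x8
Op 6 cut(5, 6): punch at orig (21,30); cuts so far [(18, 28), (19, 30), (21, 30)]; region rows[16,32) x cols[24,32) = 16x8
Unfold 1 (reflect across h@16): 6 holes -> [(10, 30), (12, 30), (13, 28), (18, 28), (19, 30), (21, 30)]
Unfold 2 (reflect across v@24): 12 holes -> [(10, 17), (10, 30), (12, 17), (12, 30), (13, 19), (13, 28), (18, 19), (18, 28), (19, 17), (19, 30), (21, 17), (21, 30)]
Unfold 3 (reflect across v@16): 24 holes -> [(10, 1), (10, 14), (10, 17), (10, 30), (12, 1), (12, 14), (12, 17), (12, 30), (13, 3), (13, 12), (13, 19), (13, 28), (18, 3), (18, 12), (18, 19), (18, 28), (19, 1), (19, 14), (19, 17), (19, 30), (21, 1), (21, 14), (21, 17), (21, 30)]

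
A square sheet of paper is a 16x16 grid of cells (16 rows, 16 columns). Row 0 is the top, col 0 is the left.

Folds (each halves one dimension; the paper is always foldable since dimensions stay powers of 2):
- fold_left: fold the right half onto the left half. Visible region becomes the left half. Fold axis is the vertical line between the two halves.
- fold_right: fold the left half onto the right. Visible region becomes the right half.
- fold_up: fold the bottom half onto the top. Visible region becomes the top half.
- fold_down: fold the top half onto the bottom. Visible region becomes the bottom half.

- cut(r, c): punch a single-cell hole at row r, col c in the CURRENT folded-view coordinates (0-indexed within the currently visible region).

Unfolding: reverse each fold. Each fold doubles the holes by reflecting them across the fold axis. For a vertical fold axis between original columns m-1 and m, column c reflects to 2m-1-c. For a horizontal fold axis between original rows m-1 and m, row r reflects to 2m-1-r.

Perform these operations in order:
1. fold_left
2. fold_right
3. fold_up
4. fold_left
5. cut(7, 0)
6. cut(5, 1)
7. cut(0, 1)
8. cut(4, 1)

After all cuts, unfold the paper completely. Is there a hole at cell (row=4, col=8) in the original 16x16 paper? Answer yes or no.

Answer: no

Derivation:
Op 1 fold_left: fold axis v@8; visible region now rows[0,16) x cols[0,8) = 16x8
Op 2 fold_right: fold axis v@4; visible region now rows[0,16) x cols[4,8) = 16x4
Op 3 fold_up: fold axis h@8; visible region now rows[0,8) x cols[4,8) = 8x4
Op 4 fold_left: fold axis v@6; visible region now rows[0,8) x cols[4,6) = 8x2
Op 5 cut(7, 0): punch at orig (7,4); cuts so far [(7, 4)]; region rows[0,8) x cols[4,6) = 8x2
Op 6 cut(5, 1): punch at orig (5,5); cuts so far [(5, 5), (7, 4)]; region rows[0,8) x cols[4,6) = 8x2
Op 7 cut(0, 1): punch at orig (0,5); cuts so far [(0, 5), (5, 5), (7, 4)]; region rows[0,8) x cols[4,6) = 8x2
Op 8 cut(4, 1): punch at orig (4,5); cuts so far [(0, 5), (4, 5), (5, 5), (7, 4)]; region rows[0,8) x cols[4,6) = 8x2
Unfold 1 (reflect across v@6): 8 holes -> [(0, 5), (0, 6), (4, 5), (4, 6), (5, 5), (5, 6), (7, 4), (7, 7)]
Unfold 2 (reflect across h@8): 16 holes -> [(0, 5), (0, 6), (4, 5), (4, 6), (5, 5), (5, 6), (7, 4), (7, 7), (8, 4), (8, 7), (10, 5), (10, 6), (11, 5), (11, 6), (15, 5), (15, 6)]
Unfold 3 (reflect across v@4): 32 holes -> [(0, 1), (0, 2), (0, 5), (0, 6), (4, 1), (4, 2), (4, 5), (4, 6), (5, 1), (5, 2), (5, 5), (5, 6), (7, 0), (7, 3), (7, 4), (7, 7), (8, 0), (8, 3), (8, 4), (8, 7), (10, 1), (10, 2), (10, 5), (10, 6), (11, 1), (11, 2), (11, 5), (11, 6), (15, 1), (15, 2), (15, 5), (15, 6)]
Unfold 4 (reflect across v@8): 64 holes -> [(0, 1), (0, 2), (0, 5), (0, 6), (0, 9), (0, 10), (0, 13), (0, 14), (4, 1), (4, 2), (4, 5), (4, 6), (4, 9), (4, 10), (4, 13), (4, 14), (5, 1), (5, 2), (5, 5), (5, 6), (5, 9), (5, 10), (5, 13), (5, 14), (7, 0), (7, 3), (7, 4), (7, 7), (7, 8), (7, 11), (7, 12), (7, 15), (8, 0), (8, 3), (8, 4), (8, 7), (8, 8), (8, 11), (8, 12), (8, 15), (10, 1), (10, 2), (10, 5), (10, 6), (10, 9), (10, 10), (10, 13), (10, 14), (11, 1), (11, 2), (11, 5), (11, 6), (11, 9), (11, 10), (11, 13), (11, 14), (15, 1), (15, 2), (15, 5), (15, 6), (15, 9), (15, 10), (15, 13), (15, 14)]
Holes: [(0, 1), (0, 2), (0, 5), (0, 6), (0, 9), (0, 10), (0, 13), (0, 14), (4, 1), (4, 2), (4, 5), (4, 6), (4, 9), (4, 10), (4, 13), (4, 14), (5, 1), (5, 2), (5, 5), (5, 6), (5, 9), (5, 10), (5, 13), (5, 14), (7, 0), (7, 3), (7, 4), (7, 7), (7, 8), (7, 11), (7, 12), (7, 15), (8, 0), (8, 3), (8, 4), (8, 7), (8, 8), (8, 11), (8, 12), (8, 15), (10, 1), (10, 2), (10, 5), (10, 6), (10, 9), (10, 10), (10, 13), (10, 14), (11, 1), (11, 2), (11, 5), (11, 6), (11, 9), (11, 10), (11, 13), (11, 14), (15, 1), (15, 2), (15, 5), (15, 6), (15, 9), (15, 10), (15, 13), (15, 14)]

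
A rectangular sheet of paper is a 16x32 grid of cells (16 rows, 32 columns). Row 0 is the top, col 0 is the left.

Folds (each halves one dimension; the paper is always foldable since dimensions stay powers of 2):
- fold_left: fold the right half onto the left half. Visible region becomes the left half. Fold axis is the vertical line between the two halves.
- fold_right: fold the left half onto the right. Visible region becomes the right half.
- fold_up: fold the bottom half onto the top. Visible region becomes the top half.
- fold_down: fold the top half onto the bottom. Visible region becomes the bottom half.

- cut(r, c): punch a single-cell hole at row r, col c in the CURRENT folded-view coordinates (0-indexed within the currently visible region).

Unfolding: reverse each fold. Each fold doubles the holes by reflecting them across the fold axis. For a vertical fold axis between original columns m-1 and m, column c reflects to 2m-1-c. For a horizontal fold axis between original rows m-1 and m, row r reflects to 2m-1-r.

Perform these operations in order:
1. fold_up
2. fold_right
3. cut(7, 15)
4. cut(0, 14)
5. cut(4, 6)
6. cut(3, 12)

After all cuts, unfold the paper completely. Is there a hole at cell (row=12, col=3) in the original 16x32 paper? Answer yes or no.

Op 1 fold_up: fold axis h@8; visible region now rows[0,8) x cols[0,32) = 8x32
Op 2 fold_right: fold axis v@16; visible region now rows[0,8) x cols[16,32) = 8x16
Op 3 cut(7, 15): punch at orig (7,31); cuts so far [(7, 31)]; region rows[0,8) x cols[16,32) = 8x16
Op 4 cut(0, 14): punch at orig (0,30); cuts so far [(0, 30), (7, 31)]; region rows[0,8) x cols[16,32) = 8x16
Op 5 cut(4, 6): punch at orig (4,22); cuts so far [(0, 30), (4, 22), (7, 31)]; region rows[0,8) x cols[16,32) = 8x16
Op 6 cut(3, 12): punch at orig (3,28); cuts so far [(0, 30), (3, 28), (4, 22), (7, 31)]; region rows[0,8) x cols[16,32) = 8x16
Unfold 1 (reflect across v@16): 8 holes -> [(0, 1), (0, 30), (3, 3), (3, 28), (4, 9), (4, 22), (7, 0), (7, 31)]
Unfold 2 (reflect across h@8): 16 holes -> [(0, 1), (0, 30), (3, 3), (3, 28), (4, 9), (4, 22), (7, 0), (7, 31), (8, 0), (8, 31), (11, 9), (11, 22), (12, 3), (12, 28), (15, 1), (15, 30)]
Holes: [(0, 1), (0, 30), (3, 3), (3, 28), (4, 9), (4, 22), (7, 0), (7, 31), (8, 0), (8, 31), (11, 9), (11, 22), (12, 3), (12, 28), (15, 1), (15, 30)]

Answer: yes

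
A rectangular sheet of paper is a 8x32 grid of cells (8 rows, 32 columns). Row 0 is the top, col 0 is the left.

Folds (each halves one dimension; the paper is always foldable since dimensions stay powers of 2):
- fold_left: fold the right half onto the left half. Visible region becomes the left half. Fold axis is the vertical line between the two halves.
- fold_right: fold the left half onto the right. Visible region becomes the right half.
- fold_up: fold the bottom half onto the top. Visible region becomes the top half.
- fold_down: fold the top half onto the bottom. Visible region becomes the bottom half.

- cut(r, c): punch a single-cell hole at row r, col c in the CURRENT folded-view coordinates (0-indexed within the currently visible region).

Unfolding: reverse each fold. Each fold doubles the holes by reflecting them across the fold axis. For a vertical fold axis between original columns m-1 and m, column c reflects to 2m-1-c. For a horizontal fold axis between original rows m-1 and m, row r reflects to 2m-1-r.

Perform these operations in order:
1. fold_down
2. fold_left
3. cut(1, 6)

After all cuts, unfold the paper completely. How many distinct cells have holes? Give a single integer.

Op 1 fold_down: fold axis h@4; visible region now rows[4,8) x cols[0,32) = 4x32
Op 2 fold_left: fold axis v@16; visible region now rows[4,8) x cols[0,16) = 4x16
Op 3 cut(1, 6): punch at orig (5,6); cuts so far [(5, 6)]; region rows[4,8) x cols[0,16) = 4x16
Unfold 1 (reflect across v@16): 2 holes -> [(5, 6), (5, 25)]
Unfold 2 (reflect across h@4): 4 holes -> [(2, 6), (2, 25), (5, 6), (5, 25)]

Answer: 4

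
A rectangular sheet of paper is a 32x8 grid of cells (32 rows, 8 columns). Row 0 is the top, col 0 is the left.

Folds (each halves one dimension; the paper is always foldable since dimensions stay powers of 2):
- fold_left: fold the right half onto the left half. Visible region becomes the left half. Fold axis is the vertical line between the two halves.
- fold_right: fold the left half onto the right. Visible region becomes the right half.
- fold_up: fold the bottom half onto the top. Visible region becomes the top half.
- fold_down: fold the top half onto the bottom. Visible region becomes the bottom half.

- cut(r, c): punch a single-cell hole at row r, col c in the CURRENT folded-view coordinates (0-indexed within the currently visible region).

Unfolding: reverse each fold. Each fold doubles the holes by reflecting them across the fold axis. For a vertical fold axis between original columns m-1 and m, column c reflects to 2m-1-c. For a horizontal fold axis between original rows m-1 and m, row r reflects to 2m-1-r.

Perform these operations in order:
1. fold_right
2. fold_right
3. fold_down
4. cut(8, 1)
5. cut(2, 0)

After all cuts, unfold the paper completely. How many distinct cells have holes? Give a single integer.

Op 1 fold_right: fold axis v@4; visible region now rows[0,32) x cols[4,8) = 32x4
Op 2 fold_right: fold axis v@6; visible region now rows[0,32) x cols[6,8) = 32x2
Op 3 fold_down: fold axis h@16; visible region now rows[16,32) x cols[6,8) = 16x2
Op 4 cut(8, 1): punch at orig (24,7); cuts so far [(24, 7)]; region rows[16,32) x cols[6,8) = 16x2
Op 5 cut(2, 0): punch at orig (18,6); cuts so far [(18, 6), (24, 7)]; region rows[16,32) x cols[6,8) = 16x2
Unfold 1 (reflect across h@16): 4 holes -> [(7, 7), (13, 6), (18, 6), (24, 7)]
Unfold 2 (reflect across v@6): 8 holes -> [(7, 4), (7, 7), (13, 5), (13, 6), (18, 5), (18, 6), (24, 4), (24, 7)]
Unfold 3 (reflect across v@4): 16 holes -> [(7, 0), (7, 3), (7, 4), (7, 7), (13, 1), (13, 2), (13, 5), (13, 6), (18, 1), (18, 2), (18, 5), (18, 6), (24, 0), (24, 3), (24, 4), (24, 7)]

Answer: 16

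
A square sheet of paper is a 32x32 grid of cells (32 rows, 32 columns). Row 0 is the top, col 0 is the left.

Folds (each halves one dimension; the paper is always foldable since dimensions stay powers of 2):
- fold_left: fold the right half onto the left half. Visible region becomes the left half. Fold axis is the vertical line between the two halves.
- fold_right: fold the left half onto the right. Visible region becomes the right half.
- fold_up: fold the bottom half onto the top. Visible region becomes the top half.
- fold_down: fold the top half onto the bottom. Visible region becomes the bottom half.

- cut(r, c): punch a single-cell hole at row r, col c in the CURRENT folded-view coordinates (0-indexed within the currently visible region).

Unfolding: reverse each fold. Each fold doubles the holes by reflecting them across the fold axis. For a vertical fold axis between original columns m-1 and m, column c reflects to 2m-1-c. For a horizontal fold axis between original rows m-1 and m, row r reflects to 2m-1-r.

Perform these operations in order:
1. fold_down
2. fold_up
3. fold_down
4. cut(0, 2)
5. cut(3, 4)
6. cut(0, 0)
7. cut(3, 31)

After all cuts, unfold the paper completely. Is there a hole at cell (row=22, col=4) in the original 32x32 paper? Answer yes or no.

Answer: no

Derivation:
Op 1 fold_down: fold axis h@16; visible region now rows[16,32) x cols[0,32) = 16x32
Op 2 fold_up: fold axis h@24; visible region now rows[16,24) x cols[0,32) = 8x32
Op 3 fold_down: fold axis h@20; visible region now rows[20,24) x cols[0,32) = 4x32
Op 4 cut(0, 2): punch at orig (20,2); cuts so far [(20, 2)]; region rows[20,24) x cols[0,32) = 4x32
Op 5 cut(3, 4): punch at orig (23,4); cuts so far [(20, 2), (23, 4)]; region rows[20,24) x cols[0,32) = 4x32
Op 6 cut(0, 0): punch at orig (20,0); cuts so far [(20, 0), (20, 2), (23, 4)]; region rows[20,24) x cols[0,32) = 4x32
Op 7 cut(3, 31): punch at orig (23,31); cuts so far [(20, 0), (20, 2), (23, 4), (23, 31)]; region rows[20,24) x cols[0,32) = 4x32
Unfold 1 (reflect across h@20): 8 holes -> [(16, 4), (16, 31), (19, 0), (19, 2), (20, 0), (20, 2), (23, 4), (23, 31)]
Unfold 2 (reflect across h@24): 16 holes -> [(16, 4), (16, 31), (19, 0), (19, 2), (20, 0), (20, 2), (23, 4), (23, 31), (24, 4), (24, 31), (27, 0), (27, 2), (28, 0), (28, 2), (31, 4), (31, 31)]
Unfold 3 (reflect across h@16): 32 holes -> [(0, 4), (0, 31), (3, 0), (3, 2), (4, 0), (4, 2), (7, 4), (7, 31), (8, 4), (8, 31), (11, 0), (11, 2), (12, 0), (12, 2), (15, 4), (15, 31), (16, 4), (16, 31), (19, 0), (19, 2), (20, 0), (20, 2), (23, 4), (23, 31), (24, 4), (24, 31), (27, 0), (27, 2), (28, 0), (28, 2), (31, 4), (31, 31)]
Holes: [(0, 4), (0, 31), (3, 0), (3, 2), (4, 0), (4, 2), (7, 4), (7, 31), (8, 4), (8, 31), (11, 0), (11, 2), (12, 0), (12, 2), (15, 4), (15, 31), (16, 4), (16, 31), (19, 0), (19, 2), (20, 0), (20, 2), (23, 4), (23, 31), (24, 4), (24, 31), (27, 0), (27, 2), (28, 0), (28, 2), (31, 4), (31, 31)]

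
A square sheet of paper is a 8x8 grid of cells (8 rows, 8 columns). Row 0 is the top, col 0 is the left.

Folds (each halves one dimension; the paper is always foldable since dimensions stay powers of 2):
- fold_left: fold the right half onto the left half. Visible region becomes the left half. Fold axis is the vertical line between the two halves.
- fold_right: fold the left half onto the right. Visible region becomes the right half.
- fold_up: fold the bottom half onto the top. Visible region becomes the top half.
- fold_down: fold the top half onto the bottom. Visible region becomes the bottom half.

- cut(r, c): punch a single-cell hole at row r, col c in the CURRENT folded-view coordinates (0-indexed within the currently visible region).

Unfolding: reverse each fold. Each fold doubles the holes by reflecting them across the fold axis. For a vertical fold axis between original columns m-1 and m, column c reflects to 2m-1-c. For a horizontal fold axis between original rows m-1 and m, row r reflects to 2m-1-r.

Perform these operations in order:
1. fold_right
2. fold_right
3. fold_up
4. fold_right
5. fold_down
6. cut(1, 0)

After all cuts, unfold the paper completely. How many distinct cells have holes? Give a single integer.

Answer: 32

Derivation:
Op 1 fold_right: fold axis v@4; visible region now rows[0,8) x cols[4,8) = 8x4
Op 2 fold_right: fold axis v@6; visible region now rows[0,8) x cols[6,8) = 8x2
Op 3 fold_up: fold axis h@4; visible region now rows[0,4) x cols[6,8) = 4x2
Op 4 fold_right: fold axis v@7; visible region now rows[0,4) x cols[7,8) = 4x1
Op 5 fold_down: fold axis h@2; visible region now rows[2,4) x cols[7,8) = 2x1
Op 6 cut(1, 0): punch at orig (3,7); cuts so far [(3, 7)]; region rows[2,4) x cols[7,8) = 2x1
Unfold 1 (reflect across h@2): 2 holes -> [(0, 7), (3, 7)]
Unfold 2 (reflect across v@7): 4 holes -> [(0, 6), (0, 7), (3, 6), (3, 7)]
Unfold 3 (reflect across h@4): 8 holes -> [(0, 6), (0, 7), (3, 6), (3, 7), (4, 6), (4, 7), (7, 6), (7, 7)]
Unfold 4 (reflect across v@6): 16 holes -> [(0, 4), (0, 5), (0, 6), (0, 7), (3, 4), (3, 5), (3, 6), (3, 7), (4, 4), (4, 5), (4, 6), (4, 7), (7, 4), (7, 5), (7, 6), (7, 7)]
Unfold 5 (reflect across v@4): 32 holes -> [(0, 0), (0, 1), (0, 2), (0, 3), (0, 4), (0, 5), (0, 6), (0, 7), (3, 0), (3, 1), (3, 2), (3, 3), (3, 4), (3, 5), (3, 6), (3, 7), (4, 0), (4, 1), (4, 2), (4, 3), (4, 4), (4, 5), (4, 6), (4, 7), (7, 0), (7, 1), (7, 2), (7, 3), (7, 4), (7, 5), (7, 6), (7, 7)]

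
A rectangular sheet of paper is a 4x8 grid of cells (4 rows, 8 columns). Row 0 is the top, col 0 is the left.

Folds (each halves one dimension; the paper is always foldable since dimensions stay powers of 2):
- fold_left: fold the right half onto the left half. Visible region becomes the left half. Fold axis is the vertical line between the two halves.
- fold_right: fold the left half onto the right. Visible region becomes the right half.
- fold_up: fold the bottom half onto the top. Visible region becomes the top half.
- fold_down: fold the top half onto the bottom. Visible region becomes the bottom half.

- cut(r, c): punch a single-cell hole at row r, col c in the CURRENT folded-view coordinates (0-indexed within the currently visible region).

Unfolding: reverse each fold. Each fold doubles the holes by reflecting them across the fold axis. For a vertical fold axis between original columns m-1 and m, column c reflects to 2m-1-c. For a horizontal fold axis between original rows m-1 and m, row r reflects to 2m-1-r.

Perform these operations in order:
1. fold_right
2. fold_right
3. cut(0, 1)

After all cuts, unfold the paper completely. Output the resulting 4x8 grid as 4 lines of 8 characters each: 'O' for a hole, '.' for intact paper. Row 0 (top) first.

Op 1 fold_right: fold axis v@4; visible region now rows[0,4) x cols[4,8) = 4x4
Op 2 fold_right: fold axis v@6; visible region now rows[0,4) x cols[6,8) = 4x2
Op 3 cut(0, 1): punch at orig (0,7); cuts so far [(0, 7)]; region rows[0,4) x cols[6,8) = 4x2
Unfold 1 (reflect across v@6): 2 holes -> [(0, 4), (0, 7)]
Unfold 2 (reflect across v@4): 4 holes -> [(0, 0), (0, 3), (0, 4), (0, 7)]

Answer: O..OO..O
........
........
........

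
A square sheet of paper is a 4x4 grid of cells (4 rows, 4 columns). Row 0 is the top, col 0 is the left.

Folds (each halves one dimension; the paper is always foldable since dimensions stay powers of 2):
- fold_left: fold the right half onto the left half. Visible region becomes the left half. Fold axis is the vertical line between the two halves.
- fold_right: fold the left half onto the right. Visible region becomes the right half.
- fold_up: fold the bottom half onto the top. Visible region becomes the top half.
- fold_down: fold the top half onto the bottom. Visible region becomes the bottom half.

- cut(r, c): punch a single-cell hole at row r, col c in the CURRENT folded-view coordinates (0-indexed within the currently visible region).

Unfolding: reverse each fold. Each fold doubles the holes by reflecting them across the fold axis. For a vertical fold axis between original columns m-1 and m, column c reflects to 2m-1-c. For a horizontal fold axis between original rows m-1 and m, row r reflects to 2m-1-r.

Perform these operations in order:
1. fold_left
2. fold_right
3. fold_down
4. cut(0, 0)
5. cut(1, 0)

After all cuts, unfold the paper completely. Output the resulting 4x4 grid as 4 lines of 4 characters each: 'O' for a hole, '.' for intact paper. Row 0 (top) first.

Answer: OOOO
OOOO
OOOO
OOOO

Derivation:
Op 1 fold_left: fold axis v@2; visible region now rows[0,4) x cols[0,2) = 4x2
Op 2 fold_right: fold axis v@1; visible region now rows[0,4) x cols[1,2) = 4x1
Op 3 fold_down: fold axis h@2; visible region now rows[2,4) x cols[1,2) = 2x1
Op 4 cut(0, 0): punch at orig (2,1); cuts so far [(2, 1)]; region rows[2,4) x cols[1,2) = 2x1
Op 5 cut(1, 0): punch at orig (3,1); cuts so far [(2, 1), (3, 1)]; region rows[2,4) x cols[1,2) = 2x1
Unfold 1 (reflect across h@2): 4 holes -> [(0, 1), (1, 1), (2, 1), (3, 1)]
Unfold 2 (reflect across v@1): 8 holes -> [(0, 0), (0, 1), (1, 0), (1, 1), (2, 0), (2, 1), (3, 0), (3, 1)]
Unfold 3 (reflect across v@2): 16 holes -> [(0, 0), (0, 1), (0, 2), (0, 3), (1, 0), (1, 1), (1, 2), (1, 3), (2, 0), (2, 1), (2, 2), (2, 3), (3, 0), (3, 1), (3, 2), (3, 3)]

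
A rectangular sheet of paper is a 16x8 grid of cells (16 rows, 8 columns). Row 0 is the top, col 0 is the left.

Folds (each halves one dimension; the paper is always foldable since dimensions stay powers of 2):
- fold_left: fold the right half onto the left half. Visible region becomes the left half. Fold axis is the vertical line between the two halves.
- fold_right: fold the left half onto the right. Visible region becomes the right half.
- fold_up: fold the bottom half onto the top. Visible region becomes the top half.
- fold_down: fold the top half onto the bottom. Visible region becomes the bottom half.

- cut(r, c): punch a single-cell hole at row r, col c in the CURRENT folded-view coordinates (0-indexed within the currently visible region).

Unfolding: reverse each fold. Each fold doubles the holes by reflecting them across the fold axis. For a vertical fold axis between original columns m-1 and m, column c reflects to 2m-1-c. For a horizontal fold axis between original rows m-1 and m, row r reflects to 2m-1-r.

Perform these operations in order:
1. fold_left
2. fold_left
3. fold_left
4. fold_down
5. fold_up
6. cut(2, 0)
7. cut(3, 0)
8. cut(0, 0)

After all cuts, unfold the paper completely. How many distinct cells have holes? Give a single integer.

Answer: 96

Derivation:
Op 1 fold_left: fold axis v@4; visible region now rows[0,16) x cols[0,4) = 16x4
Op 2 fold_left: fold axis v@2; visible region now rows[0,16) x cols[0,2) = 16x2
Op 3 fold_left: fold axis v@1; visible region now rows[0,16) x cols[0,1) = 16x1
Op 4 fold_down: fold axis h@8; visible region now rows[8,16) x cols[0,1) = 8x1
Op 5 fold_up: fold axis h@12; visible region now rows[8,12) x cols[0,1) = 4x1
Op 6 cut(2, 0): punch at orig (10,0); cuts so far [(10, 0)]; region rows[8,12) x cols[0,1) = 4x1
Op 7 cut(3, 0): punch at orig (11,0); cuts so far [(10, 0), (11, 0)]; region rows[8,12) x cols[0,1) = 4x1
Op 8 cut(0, 0): punch at orig (8,0); cuts so far [(8, 0), (10, 0), (11, 0)]; region rows[8,12) x cols[0,1) = 4x1
Unfold 1 (reflect across h@12): 6 holes -> [(8, 0), (10, 0), (11, 0), (12, 0), (13, 0), (15, 0)]
Unfold 2 (reflect across h@8): 12 holes -> [(0, 0), (2, 0), (3, 0), (4, 0), (5, 0), (7, 0), (8, 0), (10, 0), (11, 0), (12, 0), (13, 0), (15, 0)]
Unfold 3 (reflect across v@1): 24 holes -> [(0, 0), (0, 1), (2, 0), (2, 1), (3, 0), (3, 1), (4, 0), (4, 1), (5, 0), (5, 1), (7, 0), (7, 1), (8, 0), (8, 1), (10, 0), (10, 1), (11, 0), (11, 1), (12, 0), (12, 1), (13, 0), (13, 1), (15, 0), (15, 1)]
Unfold 4 (reflect across v@2): 48 holes -> [(0, 0), (0, 1), (0, 2), (0, 3), (2, 0), (2, 1), (2, 2), (2, 3), (3, 0), (3, 1), (3, 2), (3, 3), (4, 0), (4, 1), (4, 2), (4, 3), (5, 0), (5, 1), (5, 2), (5, 3), (7, 0), (7, 1), (7, 2), (7, 3), (8, 0), (8, 1), (8, 2), (8, 3), (10, 0), (10, 1), (10, 2), (10, 3), (11, 0), (11, 1), (11, 2), (11, 3), (12, 0), (12, 1), (12, 2), (12, 3), (13, 0), (13, 1), (13, 2), (13, 3), (15, 0), (15, 1), (15, 2), (15, 3)]
Unfold 5 (reflect across v@4): 96 holes -> [(0, 0), (0, 1), (0, 2), (0, 3), (0, 4), (0, 5), (0, 6), (0, 7), (2, 0), (2, 1), (2, 2), (2, 3), (2, 4), (2, 5), (2, 6), (2, 7), (3, 0), (3, 1), (3, 2), (3, 3), (3, 4), (3, 5), (3, 6), (3, 7), (4, 0), (4, 1), (4, 2), (4, 3), (4, 4), (4, 5), (4, 6), (4, 7), (5, 0), (5, 1), (5, 2), (5, 3), (5, 4), (5, 5), (5, 6), (5, 7), (7, 0), (7, 1), (7, 2), (7, 3), (7, 4), (7, 5), (7, 6), (7, 7), (8, 0), (8, 1), (8, 2), (8, 3), (8, 4), (8, 5), (8, 6), (8, 7), (10, 0), (10, 1), (10, 2), (10, 3), (10, 4), (10, 5), (10, 6), (10, 7), (11, 0), (11, 1), (11, 2), (11, 3), (11, 4), (11, 5), (11, 6), (11, 7), (12, 0), (12, 1), (12, 2), (12, 3), (12, 4), (12, 5), (12, 6), (12, 7), (13, 0), (13, 1), (13, 2), (13, 3), (13, 4), (13, 5), (13, 6), (13, 7), (15, 0), (15, 1), (15, 2), (15, 3), (15, 4), (15, 5), (15, 6), (15, 7)]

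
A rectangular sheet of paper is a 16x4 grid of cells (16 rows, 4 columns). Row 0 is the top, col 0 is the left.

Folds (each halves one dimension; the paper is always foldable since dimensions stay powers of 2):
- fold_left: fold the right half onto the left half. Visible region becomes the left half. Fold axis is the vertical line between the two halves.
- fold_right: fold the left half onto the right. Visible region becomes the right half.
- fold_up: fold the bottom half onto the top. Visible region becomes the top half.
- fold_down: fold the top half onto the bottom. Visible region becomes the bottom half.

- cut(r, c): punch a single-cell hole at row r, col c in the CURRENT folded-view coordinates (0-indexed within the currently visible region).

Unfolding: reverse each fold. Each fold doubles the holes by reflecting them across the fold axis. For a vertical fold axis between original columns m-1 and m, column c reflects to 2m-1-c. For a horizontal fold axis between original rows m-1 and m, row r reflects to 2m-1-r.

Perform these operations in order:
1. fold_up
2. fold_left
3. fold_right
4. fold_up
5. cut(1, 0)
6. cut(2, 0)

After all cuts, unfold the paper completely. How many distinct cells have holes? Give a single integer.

Op 1 fold_up: fold axis h@8; visible region now rows[0,8) x cols[0,4) = 8x4
Op 2 fold_left: fold axis v@2; visible region now rows[0,8) x cols[0,2) = 8x2
Op 3 fold_right: fold axis v@1; visible region now rows[0,8) x cols[1,2) = 8x1
Op 4 fold_up: fold axis h@4; visible region now rows[0,4) x cols[1,2) = 4x1
Op 5 cut(1, 0): punch at orig (1,1); cuts so far [(1, 1)]; region rows[0,4) x cols[1,2) = 4x1
Op 6 cut(2, 0): punch at orig (2,1); cuts so far [(1, 1), (2, 1)]; region rows[0,4) x cols[1,2) = 4x1
Unfold 1 (reflect across h@4): 4 holes -> [(1, 1), (2, 1), (5, 1), (6, 1)]
Unfold 2 (reflect across v@1): 8 holes -> [(1, 0), (1, 1), (2, 0), (2, 1), (5, 0), (5, 1), (6, 0), (6, 1)]
Unfold 3 (reflect across v@2): 16 holes -> [(1, 0), (1, 1), (1, 2), (1, 3), (2, 0), (2, 1), (2, 2), (2, 3), (5, 0), (5, 1), (5, 2), (5, 3), (6, 0), (6, 1), (6, 2), (6, 3)]
Unfold 4 (reflect across h@8): 32 holes -> [(1, 0), (1, 1), (1, 2), (1, 3), (2, 0), (2, 1), (2, 2), (2, 3), (5, 0), (5, 1), (5, 2), (5, 3), (6, 0), (6, 1), (6, 2), (6, 3), (9, 0), (9, 1), (9, 2), (9, 3), (10, 0), (10, 1), (10, 2), (10, 3), (13, 0), (13, 1), (13, 2), (13, 3), (14, 0), (14, 1), (14, 2), (14, 3)]

Answer: 32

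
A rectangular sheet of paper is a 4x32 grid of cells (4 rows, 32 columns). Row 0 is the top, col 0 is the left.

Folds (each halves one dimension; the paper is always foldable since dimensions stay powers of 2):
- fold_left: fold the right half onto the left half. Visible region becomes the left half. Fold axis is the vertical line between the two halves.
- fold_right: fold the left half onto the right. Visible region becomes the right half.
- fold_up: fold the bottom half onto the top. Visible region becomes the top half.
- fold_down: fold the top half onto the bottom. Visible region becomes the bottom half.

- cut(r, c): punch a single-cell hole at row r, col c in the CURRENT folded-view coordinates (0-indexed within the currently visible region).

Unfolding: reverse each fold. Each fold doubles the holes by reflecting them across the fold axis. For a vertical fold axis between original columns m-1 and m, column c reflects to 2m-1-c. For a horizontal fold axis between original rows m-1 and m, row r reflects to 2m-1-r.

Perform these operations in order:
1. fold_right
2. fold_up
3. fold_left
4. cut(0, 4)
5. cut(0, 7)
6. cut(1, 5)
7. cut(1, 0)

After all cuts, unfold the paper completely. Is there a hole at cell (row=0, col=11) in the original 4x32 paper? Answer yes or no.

Answer: yes

Derivation:
Op 1 fold_right: fold axis v@16; visible region now rows[0,4) x cols[16,32) = 4x16
Op 2 fold_up: fold axis h@2; visible region now rows[0,2) x cols[16,32) = 2x16
Op 3 fold_left: fold axis v@24; visible region now rows[0,2) x cols[16,24) = 2x8
Op 4 cut(0, 4): punch at orig (0,20); cuts so far [(0, 20)]; region rows[0,2) x cols[16,24) = 2x8
Op 5 cut(0, 7): punch at orig (0,23); cuts so far [(0, 20), (0, 23)]; region rows[0,2) x cols[16,24) = 2x8
Op 6 cut(1, 5): punch at orig (1,21); cuts so far [(0, 20), (0, 23), (1, 21)]; region rows[0,2) x cols[16,24) = 2x8
Op 7 cut(1, 0): punch at orig (1,16); cuts so far [(0, 20), (0, 23), (1, 16), (1, 21)]; region rows[0,2) x cols[16,24) = 2x8
Unfold 1 (reflect across v@24): 8 holes -> [(0, 20), (0, 23), (0, 24), (0, 27), (1, 16), (1, 21), (1, 26), (1, 31)]
Unfold 2 (reflect across h@2): 16 holes -> [(0, 20), (0, 23), (0, 24), (0, 27), (1, 16), (1, 21), (1, 26), (1, 31), (2, 16), (2, 21), (2, 26), (2, 31), (3, 20), (3, 23), (3, 24), (3, 27)]
Unfold 3 (reflect across v@16): 32 holes -> [(0, 4), (0, 7), (0, 8), (0, 11), (0, 20), (0, 23), (0, 24), (0, 27), (1, 0), (1, 5), (1, 10), (1, 15), (1, 16), (1, 21), (1, 26), (1, 31), (2, 0), (2, 5), (2, 10), (2, 15), (2, 16), (2, 21), (2, 26), (2, 31), (3, 4), (3, 7), (3, 8), (3, 11), (3, 20), (3, 23), (3, 24), (3, 27)]
Holes: [(0, 4), (0, 7), (0, 8), (0, 11), (0, 20), (0, 23), (0, 24), (0, 27), (1, 0), (1, 5), (1, 10), (1, 15), (1, 16), (1, 21), (1, 26), (1, 31), (2, 0), (2, 5), (2, 10), (2, 15), (2, 16), (2, 21), (2, 26), (2, 31), (3, 4), (3, 7), (3, 8), (3, 11), (3, 20), (3, 23), (3, 24), (3, 27)]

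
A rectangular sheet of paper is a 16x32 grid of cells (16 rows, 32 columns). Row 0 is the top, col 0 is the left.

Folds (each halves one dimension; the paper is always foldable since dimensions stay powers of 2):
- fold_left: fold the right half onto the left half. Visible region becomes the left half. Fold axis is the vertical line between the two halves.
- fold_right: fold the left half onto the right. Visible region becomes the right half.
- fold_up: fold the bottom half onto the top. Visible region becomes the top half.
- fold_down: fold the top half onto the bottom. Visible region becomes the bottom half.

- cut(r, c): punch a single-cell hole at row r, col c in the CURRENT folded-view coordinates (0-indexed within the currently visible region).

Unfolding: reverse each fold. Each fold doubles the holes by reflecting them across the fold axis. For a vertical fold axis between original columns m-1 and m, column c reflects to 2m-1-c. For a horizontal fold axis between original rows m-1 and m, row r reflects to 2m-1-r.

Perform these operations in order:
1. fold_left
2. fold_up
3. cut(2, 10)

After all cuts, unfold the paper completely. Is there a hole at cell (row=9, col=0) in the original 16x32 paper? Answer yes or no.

Op 1 fold_left: fold axis v@16; visible region now rows[0,16) x cols[0,16) = 16x16
Op 2 fold_up: fold axis h@8; visible region now rows[0,8) x cols[0,16) = 8x16
Op 3 cut(2, 10): punch at orig (2,10); cuts so far [(2, 10)]; region rows[0,8) x cols[0,16) = 8x16
Unfold 1 (reflect across h@8): 2 holes -> [(2, 10), (13, 10)]
Unfold 2 (reflect across v@16): 4 holes -> [(2, 10), (2, 21), (13, 10), (13, 21)]
Holes: [(2, 10), (2, 21), (13, 10), (13, 21)]

Answer: no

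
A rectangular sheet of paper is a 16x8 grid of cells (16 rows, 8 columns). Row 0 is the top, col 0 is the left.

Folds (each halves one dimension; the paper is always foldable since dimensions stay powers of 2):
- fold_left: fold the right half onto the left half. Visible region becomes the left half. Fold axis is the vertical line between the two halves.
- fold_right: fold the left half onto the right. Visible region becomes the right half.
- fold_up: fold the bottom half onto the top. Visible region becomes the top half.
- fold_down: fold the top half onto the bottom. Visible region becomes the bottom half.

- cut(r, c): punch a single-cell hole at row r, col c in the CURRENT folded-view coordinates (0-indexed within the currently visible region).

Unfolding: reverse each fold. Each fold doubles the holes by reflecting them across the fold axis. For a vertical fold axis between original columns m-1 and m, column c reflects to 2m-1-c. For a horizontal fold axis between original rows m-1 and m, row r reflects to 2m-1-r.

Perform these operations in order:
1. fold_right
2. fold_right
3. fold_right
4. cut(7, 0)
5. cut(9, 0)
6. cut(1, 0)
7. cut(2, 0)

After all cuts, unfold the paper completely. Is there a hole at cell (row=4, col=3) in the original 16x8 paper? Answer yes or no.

Op 1 fold_right: fold axis v@4; visible region now rows[0,16) x cols[4,8) = 16x4
Op 2 fold_right: fold axis v@6; visible region now rows[0,16) x cols[6,8) = 16x2
Op 3 fold_right: fold axis v@7; visible region now rows[0,16) x cols[7,8) = 16x1
Op 4 cut(7, 0): punch at orig (7,7); cuts so far [(7, 7)]; region rows[0,16) x cols[7,8) = 16x1
Op 5 cut(9, 0): punch at orig (9,7); cuts so far [(7, 7), (9, 7)]; region rows[0,16) x cols[7,8) = 16x1
Op 6 cut(1, 0): punch at orig (1,7); cuts so far [(1, 7), (7, 7), (9, 7)]; region rows[0,16) x cols[7,8) = 16x1
Op 7 cut(2, 0): punch at orig (2,7); cuts so far [(1, 7), (2, 7), (7, 7), (9, 7)]; region rows[0,16) x cols[7,8) = 16x1
Unfold 1 (reflect across v@7): 8 holes -> [(1, 6), (1, 7), (2, 6), (2, 7), (7, 6), (7, 7), (9, 6), (9, 7)]
Unfold 2 (reflect across v@6): 16 holes -> [(1, 4), (1, 5), (1, 6), (1, 7), (2, 4), (2, 5), (2, 6), (2, 7), (7, 4), (7, 5), (7, 6), (7, 7), (9, 4), (9, 5), (9, 6), (9, 7)]
Unfold 3 (reflect across v@4): 32 holes -> [(1, 0), (1, 1), (1, 2), (1, 3), (1, 4), (1, 5), (1, 6), (1, 7), (2, 0), (2, 1), (2, 2), (2, 3), (2, 4), (2, 5), (2, 6), (2, 7), (7, 0), (7, 1), (7, 2), (7, 3), (7, 4), (7, 5), (7, 6), (7, 7), (9, 0), (9, 1), (9, 2), (9, 3), (9, 4), (9, 5), (9, 6), (9, 7)]
Holes: [(1, 0), (1, 1), (1, 2), (1, 3), (1, 4), (1, 5), (1, 6), (1, 7), (2, 0), (2, 1), (2, 2), (2, 3), (2, 4), (2, 5), (2, 6), (2, 7), (7, 0), (7, 1), (7, 2), (7, 3), (7, 4), (7, 5), (7, 6), (7, 7), (9, 0), (9, 1), (9, 2), (9, 3), (9, 4), (9, 5), (9, 6), (9, 7)]

Answer: no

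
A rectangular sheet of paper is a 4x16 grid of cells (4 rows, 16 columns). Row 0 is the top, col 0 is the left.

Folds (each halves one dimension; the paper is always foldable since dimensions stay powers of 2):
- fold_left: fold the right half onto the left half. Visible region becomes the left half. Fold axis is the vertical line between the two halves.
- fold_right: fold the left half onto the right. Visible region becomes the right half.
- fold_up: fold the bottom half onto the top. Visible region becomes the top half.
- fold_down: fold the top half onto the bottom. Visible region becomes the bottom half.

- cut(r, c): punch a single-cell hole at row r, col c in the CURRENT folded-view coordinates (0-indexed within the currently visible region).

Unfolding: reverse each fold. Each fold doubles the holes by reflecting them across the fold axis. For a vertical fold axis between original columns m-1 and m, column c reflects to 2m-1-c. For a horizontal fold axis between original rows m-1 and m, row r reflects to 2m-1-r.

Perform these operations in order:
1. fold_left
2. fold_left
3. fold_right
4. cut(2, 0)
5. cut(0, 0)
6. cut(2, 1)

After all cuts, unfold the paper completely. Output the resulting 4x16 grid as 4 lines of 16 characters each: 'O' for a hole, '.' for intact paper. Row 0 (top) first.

Answer: .OO..OO..OO..OO.
................
OOOOOOOOOOOOOOOO
................

Derivation:
Op 1 fold_left: fold axis v@8; visible region now rows[0,4) x cols[0,8) = 4x8
Op 2 fold_left: fold axis v@4; visible region now rows[0,4) x cols[0,4) = 4x4
Op 3 fold_right: fold axis v@2; visible region now rows[0,4) x cols[2,4) = 4x2
Op 4 cut(2, 0): punch at orig (2,2); cuts so far [(2, 2)]; region rows[0,4) x cols[2,4) = 4x2
Op 5 cut(0, 0): punch at orig (0,2); cuts so far [(0, 2), (2, 2)]; region rows[0,4) x cols[2,4) = 4x2
Op 6 cut(2, 1): punch at orig (2,3); cuts so far [(0, 2), (2, 2), (2, 3)]; region rows[0,4) x cols[2,4) = 4x2
Unfold 1 (reflect across v@2): 6 holes -> [(0, 1), (0, 2), (2, 0), (2, 1), (2, 2), (2, 3)]
Unfold 2 (reflect across v@4): 12 holes -> [(0, 1), (0, 2), (0, 5), (0, 6), (2, 0), (2, 1), (2, 2), (2, 3), (2, 4), (2, 5), (2, 6), (2, 7)]
Unfold 3 (reflect across v@8): 24 holes -> [(0, 1), (0, 2), (0, 5), (0, 6), (0, 9), (0, 10), (0, 13), (0, 14), (2, 0), (2, 1), (2, 2), (2, 3), (2, 4), (2, 5), (2, 6), (2, 7), (2, 8), (2, 9), (2, 10), (2, 11), (2, 12), (2, 13), (2, 14), (2, 15)]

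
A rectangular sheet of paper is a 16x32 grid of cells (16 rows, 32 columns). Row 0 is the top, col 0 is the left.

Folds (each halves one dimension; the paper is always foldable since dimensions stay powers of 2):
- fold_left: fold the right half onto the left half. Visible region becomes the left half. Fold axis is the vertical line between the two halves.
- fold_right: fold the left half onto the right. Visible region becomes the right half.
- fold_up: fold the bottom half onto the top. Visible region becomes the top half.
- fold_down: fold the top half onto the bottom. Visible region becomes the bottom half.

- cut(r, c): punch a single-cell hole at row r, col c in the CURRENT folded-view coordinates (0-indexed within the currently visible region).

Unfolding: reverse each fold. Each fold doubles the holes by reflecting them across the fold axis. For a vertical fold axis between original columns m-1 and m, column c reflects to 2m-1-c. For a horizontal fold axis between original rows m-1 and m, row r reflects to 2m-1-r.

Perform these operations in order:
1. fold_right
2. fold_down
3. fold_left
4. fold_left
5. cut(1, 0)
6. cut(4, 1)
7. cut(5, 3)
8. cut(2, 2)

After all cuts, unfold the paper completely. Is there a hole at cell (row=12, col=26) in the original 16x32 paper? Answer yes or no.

Op 1 fold_right: fold axis v@16; visible region now rows[0,16) x cols[16,32) = 16x16
Op 2 fold_down: fold axis h@8; visible region now rows[8,16) x cols[16,32) = 8x16
Op 3 fold_left: fold axis v@24; visible region now rows[8,16) x cols[16,24) = 8x8
Op 4 fold_left: fold axis v@20; visible region now rows[8,16) x cols[16,20) = 8x4
Op 5 cut(1, 0): punch at orig (9,16); cuts so far [(9, 16)]; region rows[8,16) x cols[16,20) = 8x4
Op 6 cut(4, 1): punch at orig (12,17); cuts so far [(9, 16), (12, 17)]; region rows[8,16) x cols[16,20) = 8x4
Op 7 cut(5, 3): punch at orig (13,19); cuts so far [(9, 16), (12, 17), (13, 19)]; region rows[8,16) x cols[16,20) = 8x4
Op 8 cut(2, 2): punch at orig (10,18); cuts so far [(9, 16), (10, 18), (12, 17), (13, 19)]; region rows[8,16) x cols[16,20) = 8x4
Unfold 1 (reflect across v@20): 8 holes -> [(9, 16), (9, 23), (10, 18), (10, 21), (12, 17), (12, 22), (13, 19), (13, 20)]
Unfold 2 (reflect across v@24): 16 holes -> [(9, 16), (9, 23), (9, 24), (9, 31), (10, 18), (10, 21), (10, 26), (10, 29), (12, 17), (12, 22), (12, 25), (12, 30), (13, 19), (13, 20), (13, 27), (13, 28)]
Unfold 3 (reflect across h@8): 32 holes -> [(2, 19), (2, 20), (2, 27), (2, 28), (3, 17), (3, 22), (3, 25), (3, 30), (5, 18), (5, 21), (5, 26), (5, 29), (6, 16), (6, 23), (6, 24), (6, 31), (9, 16), (9, 23), (9, 24), (9, 31), (10, 18), (10, 21), (10, 26), (10, 29), (12, 17), (12, 22), (12, 25), (12, 30), (13, 19), (13, 20), (13, 27), (13, 28)]
Unfold 4 (reflect across v@16): 64 holes -> [(2, 3), (2, 4), (2, 11), (2, 12), (2, 19), (2, 20), (2, 27), (2, 28), (3, 1), (3, 6), (3, 9), (3, 14), (3, 17), (3, 22), (3, 25), (3, 30), (5, 2), (5, 5), (5, 10), (5, 13), (5, 18), (5, 21), (5, 26), (5, 29), (6, 0), (6, 7), (6, 8), (6, 15), (6, 16), (6, 23), (6, 24), (6, 31), (9, 0), (9, 7), (9, 8), (9, 15), (9, 16), (9, 23), (9, 24), (9, 31), (10, 2), (10, 5), (10, 10), (10, 13), (10, 18), (10, 21), (10, 26), (10, 29), (12, 1), (12, 6), (12, 9), (12, 14), (12, 17), (12, 22), (12, 25), (12, 30), (13, 3), (13, 4), (13, 11), (13, 12), (13, 19), (13, 20), (13, 27), (13, 28)]
Holes: [(2, 3), (2, 4), (2, 11), (2, 12), (2, 19), (2, 20), (2, 27), (2, 28), (3, 1), (3, 6), (3, 9), (3, 14), (3, 17), (3, 22), (3, 25), (3, 30), (5, 2), (5, 5), (5, 10), (5, 13), (5, 18), (5, 21), (5, 26), (5, 29), (6, 0), (6, 7), (6, 8), (6, 15), (6, 16), (6, 23), (6, 24), (6, 31), (9, 0), (9, 7), (9, 8), (9, 15), (9, 16), (9, 23), (9, 24), (9, 31), (10, 2), (10, 5), (10, 10), (10, 13), (10, 18), (10, 21), (10, 26), (10, 29), (12, 1), (12, 6), (12, 9), (12, 14), (12, 17), (12, 22), (12, 25), (12, 30), (13, 3), (13, 4), (13, 11), (13, 12), (13, 19), (13, 20), (13, 27), (13, 28)]

Answer: no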